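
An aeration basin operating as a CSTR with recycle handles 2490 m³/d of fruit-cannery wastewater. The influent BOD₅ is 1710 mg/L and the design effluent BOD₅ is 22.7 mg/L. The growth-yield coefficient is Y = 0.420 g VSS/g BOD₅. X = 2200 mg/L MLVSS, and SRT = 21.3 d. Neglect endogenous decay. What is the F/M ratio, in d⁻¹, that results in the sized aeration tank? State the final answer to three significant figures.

F/M ≈ 0.113 d⁻¹

V·X = Y·Q·ΔS·θ_c gives V = 0.420 × 2490 × (1710 − 22.7) × 21.3 / 2200 = 17084 m³.
Food-to-microorganism ratio F/M = Q S₀ / (V X) = 2490 × 1710 / (17084 × 2200) = 0.1133 d⁻¹.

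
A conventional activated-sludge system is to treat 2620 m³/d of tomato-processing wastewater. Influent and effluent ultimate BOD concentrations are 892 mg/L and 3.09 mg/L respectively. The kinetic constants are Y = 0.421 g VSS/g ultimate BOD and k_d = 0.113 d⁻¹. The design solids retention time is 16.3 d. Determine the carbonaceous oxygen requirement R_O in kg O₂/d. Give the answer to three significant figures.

R_O ≈ 1840 kg O₂/d

The observed yield is Y_obs = Y/(1 + k_d·θ_c) = 0.421 / (1 + 0.113 × 16.3) = 0.421 / 2.842 = 0.1481 g VSS per g ultimate BOD removed.
Q·(S₀ − S) = 2620 × (892 − 3.09) × 10⁻³ = 2329 kg/d removed.
P_X = Y_obs·Q·(S₀ − S) = 0.1481 × 2329 = 345.0 kg VSS/d.
R_O = Q·(S₀ − S) − 1.42·P_X = 2329 − 1.42 × 345.0 = 1839 kg O₂/d.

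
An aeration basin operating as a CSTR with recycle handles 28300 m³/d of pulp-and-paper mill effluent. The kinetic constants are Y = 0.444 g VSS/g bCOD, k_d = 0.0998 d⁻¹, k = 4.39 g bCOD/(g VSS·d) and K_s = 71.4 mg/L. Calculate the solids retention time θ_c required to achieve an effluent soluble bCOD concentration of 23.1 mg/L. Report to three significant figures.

θ_c ≈ 2.65 d

From 1/θ_c = Y·k·S/(K_s + S) − k_d: Y·k·S/(K_s+S) = 0.444 × 4.39 × 23.1 / (71.4 + 23.1) = 0.4765 d⁻¹.
Then 1/θ_c = μ − k_d = 0.4765 − 0.0998 = 0.3767 d⁻¹, giving θ_c = 2.655 d.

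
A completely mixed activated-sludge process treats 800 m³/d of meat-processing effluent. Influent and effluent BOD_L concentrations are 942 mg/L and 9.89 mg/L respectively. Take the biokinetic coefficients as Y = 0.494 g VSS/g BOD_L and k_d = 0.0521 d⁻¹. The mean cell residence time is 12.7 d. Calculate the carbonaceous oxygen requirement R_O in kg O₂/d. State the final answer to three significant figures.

R_O ≈ 431 kg O₂/d

Correct the yield for decay: Y_obs = Y/(1 + k_d θ_c) = 0.494 / (1 + 0.0521 × 12.7) = 0.494 / 1.662 = 0.2973.
Substrate removed = Q·(S₀ − S) = 800 m³/d × (942 − 9.89) g/m³ = 7.46×10^5 g/d = 745.7 kg/d.
Biomass synthesised: P_X = Y_obs × 745.7 = 221.7 kg VSS/d.
R_O = Q·(S₀ − S) − 1.42·P_X = 745.7 − 1.42 × 221.7 = 430.9 kg O₂/d.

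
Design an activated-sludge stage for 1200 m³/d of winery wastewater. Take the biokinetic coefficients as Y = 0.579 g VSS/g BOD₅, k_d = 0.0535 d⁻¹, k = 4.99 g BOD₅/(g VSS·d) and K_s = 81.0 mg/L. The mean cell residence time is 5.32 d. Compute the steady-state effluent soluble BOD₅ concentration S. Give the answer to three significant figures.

S ≈ 7.39 mg/L

From the Monod/SRT balance for a CMAS, S = K_s·(1+k_d θ_c)/[θ_c·(Y k − k_d) − 1] = 81.0 × (1 + 0.0535 × 5.32) / [5.32 × (0.579 × 4.99 − 0.0535) − 1] = 104.1 / 14.09 = 7.387 mg/L.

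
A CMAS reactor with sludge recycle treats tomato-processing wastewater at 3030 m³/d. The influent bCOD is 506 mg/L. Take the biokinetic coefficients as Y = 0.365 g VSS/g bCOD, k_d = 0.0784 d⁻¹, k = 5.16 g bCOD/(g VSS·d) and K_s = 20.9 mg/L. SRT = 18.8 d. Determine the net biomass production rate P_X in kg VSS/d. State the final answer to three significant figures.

P_X ≈ 226 kg VSS/d

For a completely mixed reactor with recycle the Lawrence–McCarty relation gives S = K_s·(1 + k_d·θ_c) / [θ_c·(Y·k − k_d) − 1] = 20.9 × (1 + 0.0784 × 18.8) / [18.8 × (0.365 × 5.16 − 0.0784) − 1] = 51.70 / 32.93 = 1.570 mg/L.
Y_obs = Y / (1 + k_d θ_c) = 0.365 / (1 + 0.0784 × 18.8) = 0.365 / 2.474 = 0.1475.
Q·(S₀ − S) = 3030 × (506 − 1.57) × 10⁻³ = 1528 kg/d removed.
Biomass produced: P_X = Y_obs·Q·ΔS = 0.1475 × 1528 ≈ 225.5 kg VSS/d.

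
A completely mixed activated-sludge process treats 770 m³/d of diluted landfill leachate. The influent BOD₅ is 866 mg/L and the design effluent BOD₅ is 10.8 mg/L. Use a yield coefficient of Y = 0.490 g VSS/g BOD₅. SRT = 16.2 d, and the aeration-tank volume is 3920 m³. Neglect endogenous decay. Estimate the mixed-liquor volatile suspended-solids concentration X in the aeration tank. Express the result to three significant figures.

X ≈ 1330 mg/L

Without decay, X = Y Q (S₀−S) θ_c / V = 0.490 × 770 × (866 − 10.8) × 16.2 / 3920 = 1333 mg/L.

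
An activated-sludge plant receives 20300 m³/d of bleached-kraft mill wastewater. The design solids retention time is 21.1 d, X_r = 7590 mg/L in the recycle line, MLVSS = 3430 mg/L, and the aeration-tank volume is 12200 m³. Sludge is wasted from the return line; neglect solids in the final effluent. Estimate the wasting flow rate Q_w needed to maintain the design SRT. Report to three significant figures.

Q_w ≈ 261 m³/d

Q_w = (V·X)/(θ_c X_r) = 12200 × 3430 / (21.1 × 7590) = 261.3 m³/d.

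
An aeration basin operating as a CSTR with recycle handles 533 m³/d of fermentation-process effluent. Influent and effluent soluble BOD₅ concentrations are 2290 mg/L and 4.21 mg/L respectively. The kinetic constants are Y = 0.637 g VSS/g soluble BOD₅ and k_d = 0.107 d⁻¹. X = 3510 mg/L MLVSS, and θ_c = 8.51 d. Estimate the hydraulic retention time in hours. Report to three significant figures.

Steady-state biomass mass balance: V·X·(1 + k_d·θ_c) = Y·Q·(S₀ − S)·θ_c, so V = 0.637 × 533 × (2290 − 4.21) × 8.51 / [3510 × (1 + 0.107 × 8.51)] = 6.6×10^6 / 6706 = 984.8 m³.
τ = V/Q = 984.8/533 = 1.848 d, or 44.35 h.

τ ≈ 44.3 h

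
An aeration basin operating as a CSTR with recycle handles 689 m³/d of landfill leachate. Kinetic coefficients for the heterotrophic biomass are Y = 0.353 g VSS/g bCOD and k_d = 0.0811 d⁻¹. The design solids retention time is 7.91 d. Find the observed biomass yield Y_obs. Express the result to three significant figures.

The observed yield is Y_obs = Y/(1 + k_d·θ_c) = 0.353 / (1 + 0.0811 × 7.91) = 0.353 / 1.642 = 0.2150 g VSS per g bCOD removed.

Y_obs ≈ 0.215 g VSS/g bCOD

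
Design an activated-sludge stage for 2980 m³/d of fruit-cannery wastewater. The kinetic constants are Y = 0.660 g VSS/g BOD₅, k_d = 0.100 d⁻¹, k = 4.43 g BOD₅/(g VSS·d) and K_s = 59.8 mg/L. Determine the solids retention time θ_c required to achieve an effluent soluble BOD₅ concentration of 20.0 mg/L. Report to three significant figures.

θ_c ≈ 1.58 d

From 1/θ_c = Y·k·S/(K_s + S) − k_d: Y·k·S/(K_s+S) = 0.660 × 4.43 × 20.0 / (59.8 + 20.0) = 0.7328 d⁻¹.
θ_c = 1/(μ − k_d) = 1/(0.7328 − 0.100) = 1/0.6328 = 1.580 d.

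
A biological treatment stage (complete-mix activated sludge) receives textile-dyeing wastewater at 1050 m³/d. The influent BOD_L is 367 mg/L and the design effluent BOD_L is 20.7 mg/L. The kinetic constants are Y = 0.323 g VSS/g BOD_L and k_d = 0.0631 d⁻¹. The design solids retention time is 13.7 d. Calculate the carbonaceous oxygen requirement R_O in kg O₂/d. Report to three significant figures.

R_O ≈ 274 kg O₂/d

Observed yield with endogenous decay: Y_obs = Y / (1 + k_d·θ_c) = 0.323 / (1 + 0.0631 × 13.7) = 0.323 / 1.864 = 0.1732 g VSS/g BOD_L.
Substrate removed = Q·(S₀ − S) = 1050 m³/d × (367 − 20.7) g/m³ = 3.64×10^5 g/d = 363.6 kg/d.
P_X = Y_obs·Q·(S₀ − S) = 0.1732 × 363.6 = 62.99 kg VSS/d.
Carbonaceous O₂ demand = substrate oxidised − cell-mass equivalent = 363.6 − 1.42 × 62.99 = 274.2 kg O₂/d.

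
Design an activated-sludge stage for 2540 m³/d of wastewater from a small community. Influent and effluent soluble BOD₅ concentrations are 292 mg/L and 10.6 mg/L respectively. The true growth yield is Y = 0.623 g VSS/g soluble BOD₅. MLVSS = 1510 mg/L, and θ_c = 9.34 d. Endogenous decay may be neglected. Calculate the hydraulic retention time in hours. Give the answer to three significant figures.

τ ≈ 26.0 h

V·X = Y·Q·ΔS·θ_c gives V = 0.623 × 2540 × (292 − 10.6) × 9.34 / 1510 = 2754 m³.
τ = V/Q = 2754/2540 = 1.084 d, or 26.03 h.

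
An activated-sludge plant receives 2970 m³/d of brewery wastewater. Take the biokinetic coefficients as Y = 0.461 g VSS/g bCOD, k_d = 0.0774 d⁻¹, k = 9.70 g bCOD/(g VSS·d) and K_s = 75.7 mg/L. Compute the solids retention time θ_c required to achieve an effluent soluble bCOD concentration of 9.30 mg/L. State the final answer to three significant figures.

At the target effluent, Y k S/(K_s+S) = 0.461×9.70×9.30/85.00 = 0.4893 d⁻¹.
θ_c = 1/(μ − k_d) = 1/(0.4893 − 0.0774) = 1/0.4119 = 2.428 d.

θ_c ≈ 2.43 d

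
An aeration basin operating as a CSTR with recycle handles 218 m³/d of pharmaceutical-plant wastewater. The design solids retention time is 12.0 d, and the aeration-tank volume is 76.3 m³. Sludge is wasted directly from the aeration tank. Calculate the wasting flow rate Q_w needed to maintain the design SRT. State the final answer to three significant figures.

Q_w ≈ 6.36 m³/d

With mixed-liquor wasting, θ_c = V/Q_w, so Q_w = V/θ_c = 76.30/12.0 = 6.358 m³/d.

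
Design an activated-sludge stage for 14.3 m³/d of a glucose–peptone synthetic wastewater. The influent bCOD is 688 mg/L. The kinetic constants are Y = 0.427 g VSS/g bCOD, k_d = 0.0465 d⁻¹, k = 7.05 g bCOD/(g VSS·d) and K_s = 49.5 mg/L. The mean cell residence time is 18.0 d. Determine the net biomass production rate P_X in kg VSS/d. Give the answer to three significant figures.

For a completely mixed reactor with recycle the Lawrence–McCarty relation gives S = K_s·(1 + k_d·θ_c) / [θ_c·(Y·k − k_d) − 1] = 49.5 × (1 + 0.0465 × 18.0) / [18.0 × (0.427 × 7.05 − 0.0465) − 1] = 90.93 / 52.35 = 1.737 mg/L.
Correct the yield for decay: Y_obs = Y/(1 + k_d θ_c) = 0.427 / (1 + 0.0465 × 18.0) = 0.427 / 1.837 = 0.2324.
Q·(S₀ − S) = 14.3 × (688 − 1.74) × 10⁻³ = 9.814 kg/d removed.
P_X = Y_obs · Q(S₀ − S) = 0.2324 × 9.814 = 2.281 kg VSS/d.

P_X ≈ 2.28 kg VSS/d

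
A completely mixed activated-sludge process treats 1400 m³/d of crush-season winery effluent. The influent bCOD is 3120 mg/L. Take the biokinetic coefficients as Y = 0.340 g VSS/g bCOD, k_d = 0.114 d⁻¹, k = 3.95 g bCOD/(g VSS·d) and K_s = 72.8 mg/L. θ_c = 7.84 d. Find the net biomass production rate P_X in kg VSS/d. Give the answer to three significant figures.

P_X ≈ 780 kg VSS/d

From the Monod/SRT balance for a CMAS, S = K_s·(1+k_d θ_c)/[θ_c·(Y k − k_d) − 1] = 72.8 × (1 + 0.114 × 7.84) / [7.84 × (0.340 × 3.95 − 0.114) − 1] = 137.9 / 8.635 = 15.97 mg/L.
The observed yield is Y_obs = Y/(1 + k_d·θ_c) = 0.340 / (1 + 0.114 × 7.84) = 0.340 / 1.894 = 0.1795 g VSS per g bCOD removed.
Mass of bCOD removed per day: Q(S₀ − S) = 1400 × 3104 g/m³ = 4346 kg/d.
Biomass produced: P_X = Y_obs·Q·ΔS = 0.1795 × 4346 ≈ 780.2 kg VSS/d.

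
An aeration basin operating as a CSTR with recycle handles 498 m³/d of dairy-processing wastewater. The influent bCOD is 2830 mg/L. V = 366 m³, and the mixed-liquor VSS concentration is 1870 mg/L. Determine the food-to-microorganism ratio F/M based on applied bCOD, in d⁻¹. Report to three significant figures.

F/M ≈ 2.06 d⁻¹

F/M = Q·S₀ / (V·X) = 498 × 2830 / (366.0 × 1870) = 2.059 g bCOD·(g VSS·d)⁻¹.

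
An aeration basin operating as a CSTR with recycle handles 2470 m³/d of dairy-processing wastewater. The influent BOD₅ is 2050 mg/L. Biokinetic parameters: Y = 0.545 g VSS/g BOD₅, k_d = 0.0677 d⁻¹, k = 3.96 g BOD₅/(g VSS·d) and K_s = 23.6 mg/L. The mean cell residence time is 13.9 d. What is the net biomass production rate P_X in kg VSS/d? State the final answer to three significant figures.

P_X ≈ 1420 kg VSS/d

From the Monod/SRT balance for a CMAS, S = K_s·(1+k_d θ_c)/[θ_c·(Y k − k_d) − 1] = 23.6 × (1 + 0.0677 × 13.9) / [13.9 × (0.545 × 3.96 − 0.0677) − 1] = 45.81 / 28.06 = 1.633 mg/L.
Y_obs = Y / (1 + k_d θ_c) = 0.545 / (1 + 0.0677 × 13.9) = 0.545 / 1.941 = 0.2808.
Mass of BOD₅ removed per day: Q(S₀ − S) = 2470 × 2048 g/m³ = 5059 kg/d.
Biomass produced: P_X = Y_obs·Q·ΔS = 0.2808 × 5059 ≈ 1421 kg VSS/d.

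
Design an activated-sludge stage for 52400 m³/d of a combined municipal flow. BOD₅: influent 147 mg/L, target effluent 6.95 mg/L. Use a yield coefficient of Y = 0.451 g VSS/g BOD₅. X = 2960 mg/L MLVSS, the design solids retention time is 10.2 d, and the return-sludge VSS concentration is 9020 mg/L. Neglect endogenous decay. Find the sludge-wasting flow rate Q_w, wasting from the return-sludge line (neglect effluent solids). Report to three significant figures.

Biomass mass balance (decay neglected): V·X = Y·Q·(S₀ − S)·θ_c, so V = 0.451 × 52400 × (147 − 6.95) × 10.2 / 2960 = 11405 m³.
Wasting from the return line (neglecting effluent solids): Q_w = V·X / (θ_c·X_r) = 11405 × 2960 / (10.2 × 9020) = 366.9 m³/d.

Q_w ≈ 367 m³/d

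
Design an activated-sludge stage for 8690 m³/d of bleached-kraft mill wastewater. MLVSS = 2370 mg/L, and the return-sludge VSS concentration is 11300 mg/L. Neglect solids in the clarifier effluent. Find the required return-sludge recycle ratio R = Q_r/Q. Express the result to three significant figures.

R ≈ 0.265

R = Q_r/Q = X/(X_r − X) = 2370 / (11300 − 2370) = 0.2654.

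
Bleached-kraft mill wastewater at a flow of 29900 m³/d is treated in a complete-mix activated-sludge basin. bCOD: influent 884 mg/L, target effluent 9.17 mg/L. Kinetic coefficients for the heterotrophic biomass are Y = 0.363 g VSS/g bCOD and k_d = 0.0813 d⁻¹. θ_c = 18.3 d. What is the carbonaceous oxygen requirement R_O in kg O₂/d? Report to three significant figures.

Correct the yield for decay: Y_obs = Y/(1 + k_d θ_c) = 0.363 / (1 + 0.0813 × 18.3) = 0.363 / 2.488 = 0.1459.
Q·(S₀ − S) = 29900 × (884 − 9.17) × 10⁻³ = 26157 kg/d removed.
P_X = Y_obs·Q·(S₀ − S) = 0.1459 × 26157 = 3817 kg VSS/d.
R_O = Q·ΔS − 1.42 P_X = 26157 − 5420 = 20738 kg O₂/d.

R_O ≈ 20700 kg O₂/d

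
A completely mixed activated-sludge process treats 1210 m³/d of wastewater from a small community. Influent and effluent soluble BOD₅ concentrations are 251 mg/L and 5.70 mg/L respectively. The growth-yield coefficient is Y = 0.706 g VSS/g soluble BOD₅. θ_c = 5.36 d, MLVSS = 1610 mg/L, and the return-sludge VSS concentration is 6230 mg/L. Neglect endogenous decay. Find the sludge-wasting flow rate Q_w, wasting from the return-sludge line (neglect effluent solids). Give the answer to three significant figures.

Q_w ≈ 33.6 m³/d

V·X = Y·Q·ΔS·θ_c gives V = 0.706 × 1210 × (251 − 5.70) × 5.36 / 1610 = 697.6 m³.
θ_c = V·X/(Q_w·X_r) when wasting from the recycle, so Q_w = V·X/(θ_c·X_r) = 697.6 × 1610 / (5.36 × 6230) = 33.64 m³/d.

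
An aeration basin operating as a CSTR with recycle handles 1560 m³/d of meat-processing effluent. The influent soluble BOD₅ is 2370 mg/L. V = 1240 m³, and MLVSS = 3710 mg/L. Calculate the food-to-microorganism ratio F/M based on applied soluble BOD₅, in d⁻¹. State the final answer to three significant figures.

F/M ≈ 0.804 d⁻¹

Food-to-microorganism ratio F/M = Q S₀ / (V X) = 1560 × 2370 / (1240 × 3710) = 0.8037 d⁻¹.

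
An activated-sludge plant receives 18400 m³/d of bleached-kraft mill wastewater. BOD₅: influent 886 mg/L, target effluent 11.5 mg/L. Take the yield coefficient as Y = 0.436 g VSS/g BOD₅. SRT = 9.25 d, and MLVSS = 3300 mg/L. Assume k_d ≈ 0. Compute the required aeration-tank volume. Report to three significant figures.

V ≈ 19700 m³

Biomass mass balance (decay neglected): V·X = Y·Q·(S₀ − S)·θ_c, so V = 0.436 × 18400 × (886 − 11.5) × 9.25 / 3300 = 19665 m³.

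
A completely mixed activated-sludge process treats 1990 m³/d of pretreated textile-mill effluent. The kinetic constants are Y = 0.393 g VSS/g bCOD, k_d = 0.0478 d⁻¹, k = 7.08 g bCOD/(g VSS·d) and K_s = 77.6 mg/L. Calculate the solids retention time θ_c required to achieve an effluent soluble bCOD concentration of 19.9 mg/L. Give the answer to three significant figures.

θ_c ≈ 1.92 d

From 1/θ_c = Y·k·S/(K_s + S) − k_d: Y·k·S/(K_s+S) = 0.393 × 7.08 × 19.9 / (77.6 + 19.9) = 0.5679 d⁻¹.
1/θ_c = 0.5679 − 0.0478 = 0.5201 d⁻¹, so θ_c = 1.923 d.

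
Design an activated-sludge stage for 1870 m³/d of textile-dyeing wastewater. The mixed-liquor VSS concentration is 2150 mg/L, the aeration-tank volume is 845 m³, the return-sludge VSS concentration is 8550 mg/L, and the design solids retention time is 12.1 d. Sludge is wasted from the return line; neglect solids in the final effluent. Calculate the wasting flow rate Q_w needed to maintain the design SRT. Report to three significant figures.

Q_w ≈ 17.6 m³/d

Q_w = (V·X)/(θ_c X_r) = 845.0 × 2150 / (12.1 × 8550) = 17.56 m³/d.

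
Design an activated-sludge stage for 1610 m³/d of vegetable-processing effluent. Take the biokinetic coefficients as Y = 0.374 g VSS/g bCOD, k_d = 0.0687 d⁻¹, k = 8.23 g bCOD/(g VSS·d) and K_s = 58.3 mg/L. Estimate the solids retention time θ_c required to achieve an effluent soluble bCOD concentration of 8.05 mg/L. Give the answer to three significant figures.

From 1/θ_c = Y·k·S/(K_s + S) − k_d: Y·k·S/(K_s+S) = 0.374 × 8.23 × 8.05 / (58.3 + 8.05) = 0.3734 d⁻¹.
θ_c = 1/(μ − k_d) = 1/(0.3734 − 0.0687) = 1/0.3047 = 3.281 d.

θ_c ≈ 3.28 d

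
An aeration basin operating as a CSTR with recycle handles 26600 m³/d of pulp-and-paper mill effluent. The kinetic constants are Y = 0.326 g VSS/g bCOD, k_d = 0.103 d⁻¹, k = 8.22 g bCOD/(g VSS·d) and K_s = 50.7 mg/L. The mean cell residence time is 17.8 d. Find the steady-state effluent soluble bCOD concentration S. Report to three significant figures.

S ≈ 3.20 mg/L

For a completely mixed reactor with recycle the Lawrence–McCarty relation gives S = K_s·(1 + k_d·θ_c) / [θ_c·(Y·k − k_d) − 1] = 50.7 × (1 + 0.103 × 17.8) / [17.8 × (0.326 × 8.22 − 0.103) − 1] = 143.7 / 44.87 = 3.202 mg/L.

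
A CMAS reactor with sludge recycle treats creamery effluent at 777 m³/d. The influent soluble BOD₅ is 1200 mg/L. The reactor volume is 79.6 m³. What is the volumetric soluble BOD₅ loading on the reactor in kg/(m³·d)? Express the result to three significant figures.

L_v ≈ 11.7 kg soluble BOD₅/(m³·d)

Applied soluble BOD₅ load per unit volume = Q·S₀/V = (777 × 1200/1000)/79.60 = 11.71 kg soluble BOD₅·m⁻³·d⁻¹.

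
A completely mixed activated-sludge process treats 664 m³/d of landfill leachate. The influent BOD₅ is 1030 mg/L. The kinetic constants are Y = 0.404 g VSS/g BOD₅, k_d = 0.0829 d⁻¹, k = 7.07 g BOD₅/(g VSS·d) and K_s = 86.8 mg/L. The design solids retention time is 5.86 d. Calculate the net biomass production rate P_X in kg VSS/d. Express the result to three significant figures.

For a completely mixed reactor with recycle the Lawrence–McCarty relation gives S = K_s·(1 + k_d·θ_c) / [θ_c·(Y·k − k_d) − 1] = 86.8 × (1 + 0.0829 × 5.86) / [5.86 × (0.404 × 7.07 − 0.0829) − 1] = 129.0 / 15.25 = 8.456 mg/L.
Correct the yield for decay: Y_obs = Y/(1 + k_d θ_c) = 0.404 / (1 + 0.0829 × 5.86) = 0.404 / 1.486 = 0.2719.
Substrate removed = Q·(S₀ − S) = 664 m³/d × (1030 − 8.46) g/m³ = 6.78×10^5 g/d = 678.3 kg/d.
Net biomass production P_X = Y_obs × Q·(S₀ − S) = 0.2719 × 678.3 = 184.4 kg VSS/d.

P_X ≈ 184 kg VSS/d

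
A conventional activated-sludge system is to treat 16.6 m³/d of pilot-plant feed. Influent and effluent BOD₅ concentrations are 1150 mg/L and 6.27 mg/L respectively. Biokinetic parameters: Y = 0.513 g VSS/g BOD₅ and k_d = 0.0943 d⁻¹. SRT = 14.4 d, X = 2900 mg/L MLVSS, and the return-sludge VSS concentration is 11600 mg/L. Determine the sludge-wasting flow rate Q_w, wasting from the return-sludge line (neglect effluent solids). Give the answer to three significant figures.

Q_w ≈ 0.356 m³/d

Rearranging the biomass balance for a CMAS with decay, V = Y·Q·ΔS·θ_c / [X·(1+k_d θ_c)] = 0.513 × 16.6 × (1150 − 6.27) × 14.4 / [2900 × (1 + 0.0943 × 14.4)] = 1.4×10^5 / 6838 = 20.51 m³.
θ_c = V·X/(Q_w·X_r) when wasting from the recycle, so Q_w = V·X/(θ_c·X_r) = 20.51 × 2900 / (14.4 × 11600) = 0.3561 m³/d.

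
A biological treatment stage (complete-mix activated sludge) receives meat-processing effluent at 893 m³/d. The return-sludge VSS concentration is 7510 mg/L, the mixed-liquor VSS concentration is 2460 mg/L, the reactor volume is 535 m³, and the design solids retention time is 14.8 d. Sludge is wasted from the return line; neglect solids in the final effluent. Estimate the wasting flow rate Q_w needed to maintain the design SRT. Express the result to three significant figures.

Q_w ≈ 11.8 m³/d

θ_c = V·X/(Q_w·X_r) when wasting from the recycle, so Q_w = V·X/(θ_c·X_r) = 535.0 × 2460 / (14.8 × 7510) = 11.84 m³/d.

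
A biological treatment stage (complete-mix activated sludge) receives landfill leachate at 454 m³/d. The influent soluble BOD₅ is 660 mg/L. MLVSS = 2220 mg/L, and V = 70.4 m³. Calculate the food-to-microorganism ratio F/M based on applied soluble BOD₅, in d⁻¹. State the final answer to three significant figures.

F/M = Q·S₀ / (V·X) = 454 × 660 / (70.40 × 2220) = 1.917 g soluble BOD₅·(g VSS·d)⁻¹.

F/M ≈ 1.92 d⁻¹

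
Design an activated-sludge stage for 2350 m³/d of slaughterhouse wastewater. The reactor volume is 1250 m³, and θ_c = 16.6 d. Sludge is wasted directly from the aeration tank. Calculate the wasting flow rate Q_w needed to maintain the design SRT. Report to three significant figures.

Q_w ≈ 75.3 m³/d

With mixed-liquor wasting, θ_c = V/Q_w, so Q_w = V/θ_c = 1250/16.6 = 75.30 m³/d.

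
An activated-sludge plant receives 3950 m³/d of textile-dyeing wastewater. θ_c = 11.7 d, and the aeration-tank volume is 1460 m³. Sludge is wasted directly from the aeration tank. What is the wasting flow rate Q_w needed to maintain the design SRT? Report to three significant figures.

Q_w ≈ 125 m³/d

For wasting at MLVSS concentration, Q_w = V/θ_c = 1460/11.7 = 124.8 m³/d.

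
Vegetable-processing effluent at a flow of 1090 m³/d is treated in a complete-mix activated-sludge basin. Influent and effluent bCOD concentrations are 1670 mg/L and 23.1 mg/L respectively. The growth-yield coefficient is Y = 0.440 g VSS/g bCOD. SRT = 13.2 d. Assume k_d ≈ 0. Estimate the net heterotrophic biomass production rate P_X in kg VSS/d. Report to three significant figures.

P_X ≈ 790 kg VSS/d

Since k_d ≈ 0, Y_obs = Y = 0.440 g VSS/g bCOD.
ΔS = 1670 − 23.1 = 1647 mg/L, so the substrate removal rate is 1090 × 1647/1000 = 1795 kg bCOD/d.
So the net sludge growth is P_X = 0.4400 × 1795 = 789.9 kg VSS/d.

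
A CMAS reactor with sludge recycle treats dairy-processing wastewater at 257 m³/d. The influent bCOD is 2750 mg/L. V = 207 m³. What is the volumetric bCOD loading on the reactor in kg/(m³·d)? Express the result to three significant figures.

L_v ≈ 3.41 kg bCOD/(m³·d)

Volumetric loading L_v = Q·S₀ / V = 257 × 2750 g/m³ / 207.0 m³ = 3414 g/(m³·d) = 3.414 kg bCOD/(m³·d).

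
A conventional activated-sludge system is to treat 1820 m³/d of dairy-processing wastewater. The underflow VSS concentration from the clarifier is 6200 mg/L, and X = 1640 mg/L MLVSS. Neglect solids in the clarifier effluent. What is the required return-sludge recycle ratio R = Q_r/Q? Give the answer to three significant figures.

R ≈ 0.360

Solids balance on the clarifier gives (1+R)X = R·X_r, so R = X/(X_r − X) = 1640 / (6200 − 1640) = 0.3596.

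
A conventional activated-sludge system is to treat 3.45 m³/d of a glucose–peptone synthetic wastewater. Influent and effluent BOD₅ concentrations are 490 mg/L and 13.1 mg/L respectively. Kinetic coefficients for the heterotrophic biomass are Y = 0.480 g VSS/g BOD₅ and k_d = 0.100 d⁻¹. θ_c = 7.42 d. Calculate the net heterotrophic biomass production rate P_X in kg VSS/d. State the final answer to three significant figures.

The observed yield is Y_obs = Y/(1 + k_d·θ_c) = 0.480 / (1 + 0.100 × 7.42) = 0.480 / 1.742 = 0.2755 g VSS per g BOD₅ removed.
Mass of BOD₅ removed per day: Q(S₀ − S) = 3.45 × 476.9 g/m³ = 1.645 kg/d.
P_X = Y_obs · Q(S₀ − S) = 0.2755 × 1.645 = 0.4534 kg VSS/d.

P_X ≈ 0.453 kg VSS/d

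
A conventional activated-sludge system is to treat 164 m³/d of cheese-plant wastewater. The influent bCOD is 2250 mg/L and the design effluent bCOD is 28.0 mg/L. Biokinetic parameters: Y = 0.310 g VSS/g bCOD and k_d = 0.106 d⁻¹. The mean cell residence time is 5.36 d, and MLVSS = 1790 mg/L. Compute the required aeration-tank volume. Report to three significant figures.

V ≈ 216 m³

Steady-state biomass mass balance: V·X·(1 + k_d·θ_c) = Y·Q·(S₀ − S)·θ_c, so V = 0.310 × 164 × (2250 − 28.0) × 5.36 / [1790 × (1 + 0.106 × 5.36)] = 6.06×10^5 / 2807 = 215.7 m³.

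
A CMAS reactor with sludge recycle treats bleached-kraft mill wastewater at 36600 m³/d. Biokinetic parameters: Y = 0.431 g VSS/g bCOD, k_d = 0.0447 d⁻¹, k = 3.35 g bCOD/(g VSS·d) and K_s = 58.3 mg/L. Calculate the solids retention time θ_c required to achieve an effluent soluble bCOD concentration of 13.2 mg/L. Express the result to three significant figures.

Specific growth rate at S = 13.2 mg/L: μ = YkS/(K_s+S) = 0.431·3.35·13.2/(58.3+13.2) = 0.2666 d⁻¹.
1/θ_c = 0.2666 − 0.0447 = 0.2219 d⁻¹, so θ_c = 4.507 d.

θ_c ≈ 4.51 d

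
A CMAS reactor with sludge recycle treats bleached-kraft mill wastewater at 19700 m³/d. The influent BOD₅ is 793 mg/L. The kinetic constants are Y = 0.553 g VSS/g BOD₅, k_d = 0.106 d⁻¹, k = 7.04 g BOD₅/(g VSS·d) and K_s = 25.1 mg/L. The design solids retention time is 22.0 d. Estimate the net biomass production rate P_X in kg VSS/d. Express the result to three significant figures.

P_X ≈ 2590 kg VSS/d

Effluent substrate depends only on kinetics and SRT: S = K_s(1 + k_d θ_c) / [θ_c(Yk − k_d) − 1] = 25.1 × (1 + 0.106 × 22.0) / [22.0 × (0.553 × 7.04 − 0.106) − 1] = 83.63 / 82.32 = 1.016 mg/L.
Correct the yield for decay: Y_obs = Y/(1 + k_d θ_c) = 0.553 / (1 + 0.106 × 22.0) = 0.553 / 3.332 = 0.1660.
Substrate removed = Q·(S₀ − S) = 19700 m³/d × (793 − 1.02) g/m³ = 1.56×10^7 g/d = 15602 kg/d.
Biomass produced: P_X = Y_obs·Q·ΔS = 0.1660 × 15602 ≈ 2589 kg VSS/d.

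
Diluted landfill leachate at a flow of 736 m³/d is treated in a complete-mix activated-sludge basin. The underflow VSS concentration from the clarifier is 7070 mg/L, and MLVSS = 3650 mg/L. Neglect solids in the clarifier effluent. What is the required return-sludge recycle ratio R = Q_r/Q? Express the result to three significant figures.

R = Q_r/Q = X/(X_r − X) = 3650 / (7070 − 3650) = 1.067.

R ≈ 1.07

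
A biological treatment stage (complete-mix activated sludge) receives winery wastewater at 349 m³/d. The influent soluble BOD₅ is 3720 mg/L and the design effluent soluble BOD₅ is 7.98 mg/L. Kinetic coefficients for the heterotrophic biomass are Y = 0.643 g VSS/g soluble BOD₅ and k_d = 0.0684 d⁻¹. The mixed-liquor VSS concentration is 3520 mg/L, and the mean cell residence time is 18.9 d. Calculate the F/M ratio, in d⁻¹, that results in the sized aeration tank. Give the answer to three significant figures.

From the SRT design equation V = Y Q (S₀−S) θ_c / [X (1 + k_d θ_c)] = 0.643 × 349 × (3720 − 7.98) × 18.9 / [3520 × (1 + 0.0684 × 18.9)] = 1.57×10^7 / 8071 = 1951 m³.
F/M = Q·S₀ / (V·X) = 349 × 3720 / (1951 × 3520) = 0.1891 g soluble BOD₅·(g VSS·d)⁻¹.

F/M ≈ 0.189 d⁻¹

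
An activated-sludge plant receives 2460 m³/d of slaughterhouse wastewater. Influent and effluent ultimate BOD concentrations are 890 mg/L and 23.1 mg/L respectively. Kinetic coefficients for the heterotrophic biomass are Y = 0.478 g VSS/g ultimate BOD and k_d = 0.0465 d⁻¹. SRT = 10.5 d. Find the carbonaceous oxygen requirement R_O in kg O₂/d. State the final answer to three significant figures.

R_O ≈ 1160 kg O₂/d

Observed yield with endogenous decay: Y_obs = Y / (1 + k_d·θ_c) = 0.478 / (1 + 0.0465 × 10.5) = 0.478 / 1.488 = 0.3212 g VSS/g ultimate BOD.
Substrate removed = Q·(S₀ − S) = 2460 m³/d × (890 − 23.1) g/m³ = 2.13×10^6 g/d = 2133 kg/d.
P_X = Y_obs·Q·(S₀ − S) = 0.3212 × 2133 = 684.9 kg VSS/d.
Carbonaceous O₂ demand = substrate oxidised − cell-mass equivalent = 2133 − 1.42 × 684.9 = 1160 kg O₂/d.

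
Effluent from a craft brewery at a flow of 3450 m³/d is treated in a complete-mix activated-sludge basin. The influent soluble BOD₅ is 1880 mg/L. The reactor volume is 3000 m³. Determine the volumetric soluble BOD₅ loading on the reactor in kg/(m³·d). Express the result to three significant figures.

L_v ≈ 2.16 kg soluble BOD₅/(m³·d)

L_v = Q S₀ / V = 3450 × 1880 × 10⁻³ / 3000 = 2.162 kg/(m³·d).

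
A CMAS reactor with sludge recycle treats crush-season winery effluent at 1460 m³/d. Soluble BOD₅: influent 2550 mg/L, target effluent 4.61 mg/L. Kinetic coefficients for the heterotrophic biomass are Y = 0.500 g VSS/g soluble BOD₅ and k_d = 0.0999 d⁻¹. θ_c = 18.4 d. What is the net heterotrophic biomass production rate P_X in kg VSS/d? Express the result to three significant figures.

Correct the yield for decay: Y_obs = Y/(1 + k_d θ_c) = 0.500 / (1 + 0.0999 × 18.4) = 0.500 / 2.838 = 0.1762.
Mass of soluble BOD₅ removed per day: Q(S₀ − S) = 1460 × 2545 g/m³ = 3716 kg/d.
Biomass produced: P_X = Y_obs·Q·ΔS = 0.1762 × 3716 ≈ 654.7 kg VSS/d.

P_X ≈ 655 kg VSS/d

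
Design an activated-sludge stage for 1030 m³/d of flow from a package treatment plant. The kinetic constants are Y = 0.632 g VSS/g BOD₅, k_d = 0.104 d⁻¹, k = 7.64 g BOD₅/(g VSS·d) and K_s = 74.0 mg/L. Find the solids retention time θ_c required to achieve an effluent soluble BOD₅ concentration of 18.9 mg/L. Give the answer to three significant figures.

θ_c ≈ 1.14 d

At the target effluent, Y k S/(K_s+S) = 0.632×7.64×18.9/92.90 = 0.9823 d⁻¹.
θ_c = 1/(μ − k_d) = 1/(0.9823 − 0.104) = 1/0.8783 = 1.139 d.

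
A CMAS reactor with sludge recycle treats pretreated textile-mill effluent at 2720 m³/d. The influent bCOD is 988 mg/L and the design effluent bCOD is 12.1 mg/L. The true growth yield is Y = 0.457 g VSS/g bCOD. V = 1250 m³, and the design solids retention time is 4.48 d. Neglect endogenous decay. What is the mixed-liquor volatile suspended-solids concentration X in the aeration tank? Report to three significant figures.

Without decay, X = Y Q (S₀−S) θ_c / V = 0.457 × 2720 × (988 − 12.1) × 4.48 / 1250 = 4348 mg/L.

X ≈ 4350 mg/L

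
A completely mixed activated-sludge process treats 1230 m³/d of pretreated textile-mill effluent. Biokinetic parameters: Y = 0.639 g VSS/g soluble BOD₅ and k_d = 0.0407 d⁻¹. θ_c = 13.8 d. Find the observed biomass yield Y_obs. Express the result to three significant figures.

Observed yield with endogenous decay: Y_obs = Y / (1 + k_d·θ_c) = 0.639 / (1 + 0.0407 × 13.8) = 0.639 / 1.562 = 0.4092 g VSS/g soluble BOD₅.

Y_obs ≈ 0.409 g VSS/g soluble BOD₅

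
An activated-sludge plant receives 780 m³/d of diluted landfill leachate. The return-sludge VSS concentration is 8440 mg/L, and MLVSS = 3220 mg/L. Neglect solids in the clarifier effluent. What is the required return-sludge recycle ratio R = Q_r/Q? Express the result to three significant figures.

R = Q_r/Q = X/(X_r − X) = 3220 / (8440 − 3220) = 0.6169.

R ≈ 0.617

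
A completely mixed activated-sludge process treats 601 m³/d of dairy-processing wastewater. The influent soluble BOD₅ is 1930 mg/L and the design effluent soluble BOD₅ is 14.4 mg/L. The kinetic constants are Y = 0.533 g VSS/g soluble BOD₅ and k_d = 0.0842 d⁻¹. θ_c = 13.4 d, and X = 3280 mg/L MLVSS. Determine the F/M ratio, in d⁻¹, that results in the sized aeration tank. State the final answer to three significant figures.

F/M ≈ 0.300 d⁻¹

Rearranging the biomass balance for a CMAS with decay, V = Y·Q·ΔS·θ_c / [X·(1+k_d θ_c)] = 0.533 × 601 × (1930 − 14.4) × 13.4 / [3280 × (1 + 0.0842 × 13.4)] = 8.22×10^6 / 6981 = 1178 m³.
F/M = applied load / biomass = Q·S₀/(V·X) = 601 × 1930 / (1178 × 3280) = 0.3002 d⁻¹.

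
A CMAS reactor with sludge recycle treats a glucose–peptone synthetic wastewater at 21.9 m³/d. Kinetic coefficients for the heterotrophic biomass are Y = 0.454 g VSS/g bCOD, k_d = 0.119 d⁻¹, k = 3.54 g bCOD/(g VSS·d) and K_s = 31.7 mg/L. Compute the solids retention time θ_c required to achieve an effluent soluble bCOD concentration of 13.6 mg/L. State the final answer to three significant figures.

From 1/θ_c = Y·k·S/(K_s + S) − k_d: Y·k·S/(K_s+S) = 0.454 × 3.54 × 13.6 / (31.7 + 13.6) = 0.4825 d⁻¹.
1/θ_c = 0.4825 − 0.119 = 0.3635 d⁻¹, so θ_c = 2.751 d.

θ_c ≈ 2.75 d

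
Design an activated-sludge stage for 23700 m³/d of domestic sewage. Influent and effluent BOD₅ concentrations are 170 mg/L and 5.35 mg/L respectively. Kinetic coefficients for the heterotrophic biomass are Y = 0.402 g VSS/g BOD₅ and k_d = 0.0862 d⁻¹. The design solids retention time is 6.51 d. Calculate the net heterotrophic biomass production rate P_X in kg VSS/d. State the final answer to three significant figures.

P_X ≈ 1000 kg VSS/d

Observed yield with endogenous decay: Y_obs = Y / (1 + k_d·θ_c) = 0.402 / (1 + 0.0862 × 6.51) = 0.402 / 1.561 = 0.2575 g VSS/g BOD₅.
Substrate removed = Q·(S₀ − S) = 23700 m³/d × (170 − 5.35) g/m³ = 3.9×10^6 g/d = 3902 kg/d.
So the net sludge growth is P_X = 0.2575 × 3902 = 1005 kg VSS/d.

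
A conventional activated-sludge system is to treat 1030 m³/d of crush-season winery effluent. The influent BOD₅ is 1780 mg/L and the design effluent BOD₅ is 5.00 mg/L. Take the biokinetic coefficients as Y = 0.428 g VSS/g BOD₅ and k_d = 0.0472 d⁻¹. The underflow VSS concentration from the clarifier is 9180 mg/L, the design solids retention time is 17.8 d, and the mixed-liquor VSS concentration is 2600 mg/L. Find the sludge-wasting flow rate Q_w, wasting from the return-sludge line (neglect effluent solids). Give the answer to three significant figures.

Q_w ≈ 46.3 m³/d

Rearranging the biomass balance for a CMAS with decay, V = Y·Q·ΔS·θ_c / [X·(1+k_d θ_c)] = 0.428 × 1030 × (1780 − 5.00) × 17.8 / [2600 × (1 + 0.0472 × 17.8)] = 1.39×10^7 / 4784 = 2911 m³.
θ_c = V·X/(Q_w·X_r) when wasting from the recycle, so Q_w = V·X/(θ_c·X_r) = 2911 × 2600 / (17.8 × 9180) = 46.32 m³/d.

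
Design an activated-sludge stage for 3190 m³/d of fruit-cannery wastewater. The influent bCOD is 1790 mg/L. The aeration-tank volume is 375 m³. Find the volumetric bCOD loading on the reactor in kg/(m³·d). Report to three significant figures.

L_v ≈ 15.2 kg bCOD/(m³·d)

Applied bCOD load per unit volume = Q·S₀/V = (3190 × 1790/1000)/375.0 = 15.23 kg bCOD·m⁻³·d⁻¹.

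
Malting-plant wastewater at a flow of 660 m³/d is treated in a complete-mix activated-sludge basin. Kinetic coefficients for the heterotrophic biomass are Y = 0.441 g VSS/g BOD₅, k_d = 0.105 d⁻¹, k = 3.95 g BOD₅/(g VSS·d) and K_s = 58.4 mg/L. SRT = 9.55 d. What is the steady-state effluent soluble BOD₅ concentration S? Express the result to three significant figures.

Effluent substrate depends only on kinetics and SRT: S = K_s(1 + k_d θ_c) / [θ_c(Yk − k_d) − 1] = 58.4 × (1 + 0.105 × 9.55) / [9.55 × (0.441 × 3.95 − 0.105) − 1] = 117.0 / 14.63 = 7.993 mg/L.

S ≈ 7.99 mg/L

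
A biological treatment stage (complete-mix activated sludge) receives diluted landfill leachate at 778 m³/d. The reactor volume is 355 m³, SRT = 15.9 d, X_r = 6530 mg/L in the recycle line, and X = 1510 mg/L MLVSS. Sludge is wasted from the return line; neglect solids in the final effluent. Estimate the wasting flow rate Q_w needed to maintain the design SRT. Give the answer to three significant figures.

Q_w ≈ 5.16 m³/d

Q_w = (V·X)/(θ_c X_r) = 355.0 × 1510 / (15.9 × 6530) = 5.163 m³/d.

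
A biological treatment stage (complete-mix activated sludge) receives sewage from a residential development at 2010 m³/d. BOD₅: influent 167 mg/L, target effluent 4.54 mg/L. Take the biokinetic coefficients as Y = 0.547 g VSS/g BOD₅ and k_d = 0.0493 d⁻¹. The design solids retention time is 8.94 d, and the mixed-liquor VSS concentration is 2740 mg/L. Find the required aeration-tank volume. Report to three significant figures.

Rearranging the biomass balance for a CMAS with decay, V = Y·Q·ΔS·θ_c / [X·(1+k_d θ_c)] = 0.547 × 2010 × (167 − 4.54) × 8.94 / [2740 × (1 + 0.0493 × 8.94)] = 1.6×10^6 / 3948 = 404.5 m³.

V ≈ 405 m³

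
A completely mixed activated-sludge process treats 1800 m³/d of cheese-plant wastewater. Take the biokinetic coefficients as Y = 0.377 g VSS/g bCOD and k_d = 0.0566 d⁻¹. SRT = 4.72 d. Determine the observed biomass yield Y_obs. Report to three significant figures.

Y_obs ≈ 0.298 g VSS/g bCOD

Observed yield with endogenous decay: Y_obs = Y / (1 + k_d·θ_c) = 0.377 / (1 + 0.0566 × 4.72) = 0.377 / 1.267 = 0.2975 g VSS/g bCOD.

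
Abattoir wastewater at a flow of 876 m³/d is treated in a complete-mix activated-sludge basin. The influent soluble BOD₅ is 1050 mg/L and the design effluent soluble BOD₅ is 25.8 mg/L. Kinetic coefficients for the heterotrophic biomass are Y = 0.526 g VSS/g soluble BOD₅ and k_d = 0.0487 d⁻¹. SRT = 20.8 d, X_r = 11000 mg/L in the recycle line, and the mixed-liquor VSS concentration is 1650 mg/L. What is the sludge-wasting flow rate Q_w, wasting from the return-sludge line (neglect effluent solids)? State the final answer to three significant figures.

Q_w ≈ 21.3 m³/d

From the SRT design equation V = Y Q (S₀−S) θ_c / [X (1 + k_d θ_c)] = 0.526 × 876 × (1050 − 25.8) × 20.8 / [1650 × (1 + 0.0487 × 20.8)] = 9.82×10^6 / 3321 = 2955 m³.
θ_c = V·X/(Q_w·X_r) when wasting from the recycle, so Q_w = V·X/(θ_c·X_r) = 2955 × 1650 / (20.8 × 11000) = 21.31 m³/d.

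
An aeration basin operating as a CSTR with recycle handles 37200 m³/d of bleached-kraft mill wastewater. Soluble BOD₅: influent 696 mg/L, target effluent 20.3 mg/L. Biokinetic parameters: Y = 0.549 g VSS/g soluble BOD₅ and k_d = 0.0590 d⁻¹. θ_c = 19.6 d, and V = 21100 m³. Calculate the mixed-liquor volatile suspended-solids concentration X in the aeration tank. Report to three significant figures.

X = Y·Q·ΔS·θ_c / [V·(1 + k_d θ_c)] = 0.549 × 37200 × (696 − 20.3) × 19.6 / [21100 × (1 + 0.0590 × 19.6)] = 5944 mg/L.

X ≈ 5940 mg/L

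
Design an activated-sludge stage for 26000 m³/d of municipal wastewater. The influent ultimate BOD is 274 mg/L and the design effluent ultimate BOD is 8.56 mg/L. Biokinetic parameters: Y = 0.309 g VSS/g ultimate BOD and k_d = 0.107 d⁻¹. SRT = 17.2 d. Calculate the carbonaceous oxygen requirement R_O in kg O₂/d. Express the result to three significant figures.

Y_obs = Y / (1 + k_d θ_c) = 0.309 / (1 + 0.107 × 17.2) = 0.309 / 2.840 = 0.1088.
Q·(S₀ − S) = 26000 × (274 − 8.56) × 10⁻³ = 6901 kg/d removed.
P_X = Y_obs·Q·(S₀ − S) = 0.1088 × 6901 = 750.8 kg VSS/d.
R_O = Q·ΔS − 1.42 P_X = 6901 − 1066 = 5835 kg O₂/d.

R_O ≈ 5840 kg O₂/d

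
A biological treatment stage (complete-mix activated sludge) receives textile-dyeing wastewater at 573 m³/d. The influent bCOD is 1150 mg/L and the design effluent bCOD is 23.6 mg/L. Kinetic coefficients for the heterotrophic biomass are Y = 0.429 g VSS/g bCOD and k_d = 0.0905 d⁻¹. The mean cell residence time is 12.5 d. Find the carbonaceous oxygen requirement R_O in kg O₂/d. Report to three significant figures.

R_O ≈ 461 kg O₂/d

The observed yield is Y_obs = Y/(1 + k_d·θ_c) = 0.429 / (1 + 0.0905 × 12.5) = 0.429 / 2.131 = 0.2013 g VSS per g bCOD removed.
ΔS = 1150 − 23.6 = 1126 mg/L, so the substrate removal rate is 573 × 1126/1000 = 645.4 kg bCOD/d.
Biomass synthesised: P_X = Y_obs × 645.4 = 129.9 kg VSS/d.
R_O = Q·ΔS − 1.42 P_X = 645.4 − 184.5 = 460.9 kg O₂/d.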